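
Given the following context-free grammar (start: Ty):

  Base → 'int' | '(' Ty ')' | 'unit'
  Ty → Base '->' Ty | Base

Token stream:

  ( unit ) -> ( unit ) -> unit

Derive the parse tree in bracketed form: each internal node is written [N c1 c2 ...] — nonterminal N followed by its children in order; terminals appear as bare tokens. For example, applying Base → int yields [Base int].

[Ty [Base ( [Ty [Base unit]] )] -> [Ty [Base ( [Ty [Base unit]] )] -> [Ty [Base unit]]]]

Ty
Base -> Ty
( Ty ) -> Ty
( Base ) -> Ty
( unit ) -> Ty
( unit ) -> Base -> Ty
( unit ) -> ( Ty ) -> Ty
( unit ) -> ( Base ) -> Ty
( unit ) -> ( unit ) -> Ty
( unit ) -> ( unit ) -> Base
( unit ) -> ( unit ) -> unit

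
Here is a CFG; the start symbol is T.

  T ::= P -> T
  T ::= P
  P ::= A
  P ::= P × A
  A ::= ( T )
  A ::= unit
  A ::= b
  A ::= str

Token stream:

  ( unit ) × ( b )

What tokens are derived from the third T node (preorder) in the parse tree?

[T [P [P [A ( [T [P [A unit]]] )]] × [A ( [T [P [A b]]] )]]]

b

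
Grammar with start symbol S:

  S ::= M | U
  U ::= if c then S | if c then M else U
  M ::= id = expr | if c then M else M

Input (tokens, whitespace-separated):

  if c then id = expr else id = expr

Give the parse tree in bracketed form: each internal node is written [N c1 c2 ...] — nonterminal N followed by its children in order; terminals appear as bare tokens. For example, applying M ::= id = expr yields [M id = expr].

S
M
if c then M else M
if c then id = expr else M
if c then id = expr else id = expr

[S [M if c then [M id = expr] else [M id = expr]]]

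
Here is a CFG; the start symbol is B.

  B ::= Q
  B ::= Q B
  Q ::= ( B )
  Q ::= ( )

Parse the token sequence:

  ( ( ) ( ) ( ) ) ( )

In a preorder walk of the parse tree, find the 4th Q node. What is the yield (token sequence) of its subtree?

[B [Q ( [B [Q ( )] [B [Q ( )] [B [Q ( )]]]] )] [B [Q ( )]]]

( )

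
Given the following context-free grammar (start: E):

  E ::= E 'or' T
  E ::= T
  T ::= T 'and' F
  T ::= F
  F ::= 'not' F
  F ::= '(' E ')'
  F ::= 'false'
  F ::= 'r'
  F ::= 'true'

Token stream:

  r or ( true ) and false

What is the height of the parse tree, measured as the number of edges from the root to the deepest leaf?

7

[E [E [T [F r]]] or [T [T [F ( [E [T [F true]]] )]] and [F false]]]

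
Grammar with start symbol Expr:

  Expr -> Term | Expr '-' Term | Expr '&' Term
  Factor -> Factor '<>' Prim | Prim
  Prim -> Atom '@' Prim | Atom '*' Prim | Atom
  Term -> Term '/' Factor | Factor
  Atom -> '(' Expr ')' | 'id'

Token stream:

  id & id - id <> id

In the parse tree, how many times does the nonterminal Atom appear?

[Expr [Expr [Expr [Term [Factor [Prim [Atom id]]]]] & [Term [Factor [Prim [Atom id]]]]] - [Term [Factor [Factor [Prim [Atom id]]] <> [Prim [Atom id]]]]]

4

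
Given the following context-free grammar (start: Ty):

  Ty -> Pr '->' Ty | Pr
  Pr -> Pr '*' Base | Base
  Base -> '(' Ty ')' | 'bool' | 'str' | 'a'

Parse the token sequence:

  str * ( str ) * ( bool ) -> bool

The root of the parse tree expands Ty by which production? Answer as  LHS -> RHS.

[Ty [Pr [Pr [Pr [Base str]] * [Base ( [Ty [Pr [Base str]]] )]] * [Base ( [Ty [Pr [Base bool]]] )]] -> [Ty [Pr [Base bool]]]]

Ty -> Pr '->' Ty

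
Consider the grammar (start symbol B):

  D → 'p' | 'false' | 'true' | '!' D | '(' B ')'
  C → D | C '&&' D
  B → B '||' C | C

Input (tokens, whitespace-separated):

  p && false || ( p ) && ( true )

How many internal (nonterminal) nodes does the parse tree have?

[B [B [C [C [D p]] && [D false]]] || [C [C [D ( [B [C [D p]]] )]] && [D ( [B [C [D true]]] )]]]

16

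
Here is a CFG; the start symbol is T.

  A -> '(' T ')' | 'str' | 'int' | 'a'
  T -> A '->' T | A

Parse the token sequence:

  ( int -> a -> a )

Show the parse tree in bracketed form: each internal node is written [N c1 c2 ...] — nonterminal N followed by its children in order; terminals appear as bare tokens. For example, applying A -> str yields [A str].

T
A
( T )
( A -> T )
( int -> T )
( int -> A -> T )
( int -> a -> T )
( int -> a -> A )
( int -> a -> a )

[T [A ( [T [A int] -> [T [A a] -> [T [A a]]]] )]]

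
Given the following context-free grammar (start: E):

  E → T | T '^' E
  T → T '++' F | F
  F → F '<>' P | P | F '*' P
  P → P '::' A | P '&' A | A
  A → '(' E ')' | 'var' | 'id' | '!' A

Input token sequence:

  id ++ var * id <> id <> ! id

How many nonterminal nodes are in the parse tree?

19

[E [T [T [F [P [A id]]]] ++ [F [F [F [F [P [A var]]] * [P [A id]]] <> [P [A id]]] <> [P [A ! [A id]]]]]]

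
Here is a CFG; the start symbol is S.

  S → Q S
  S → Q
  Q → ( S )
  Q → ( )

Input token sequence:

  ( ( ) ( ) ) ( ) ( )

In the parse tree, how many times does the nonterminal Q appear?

5

[S [Q ( [S [Q ( )] [S [Q ( )]]] )] [S [Q ( )] [S [Q ( )]]]]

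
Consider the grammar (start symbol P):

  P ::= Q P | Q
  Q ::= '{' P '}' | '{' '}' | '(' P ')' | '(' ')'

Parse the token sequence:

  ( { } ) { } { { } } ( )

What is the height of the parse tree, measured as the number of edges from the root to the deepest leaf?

[P [Q ( [P [Q { }]] )] [P [Q { }] [P [Q { [P [Q { }]] }] [P [Q ( )]]]]]

6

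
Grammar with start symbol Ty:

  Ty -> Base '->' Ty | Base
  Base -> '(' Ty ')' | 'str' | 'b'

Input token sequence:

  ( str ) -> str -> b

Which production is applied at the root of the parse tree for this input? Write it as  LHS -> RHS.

Ty -> Base '->' Ty

[Ty [Base ( [Ty [Base str]] )] -> [Ty [Base str] -> [Ty [Base b]]]]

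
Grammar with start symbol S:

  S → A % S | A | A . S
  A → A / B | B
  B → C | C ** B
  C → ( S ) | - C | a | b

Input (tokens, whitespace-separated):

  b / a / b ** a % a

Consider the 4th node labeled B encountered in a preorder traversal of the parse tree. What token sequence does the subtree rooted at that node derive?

[S [A [A [A [B [C b]]] / [B [C a]]] / [B [C b] ** [B [C a]]]] % [S [A [B [C a]]]]]

a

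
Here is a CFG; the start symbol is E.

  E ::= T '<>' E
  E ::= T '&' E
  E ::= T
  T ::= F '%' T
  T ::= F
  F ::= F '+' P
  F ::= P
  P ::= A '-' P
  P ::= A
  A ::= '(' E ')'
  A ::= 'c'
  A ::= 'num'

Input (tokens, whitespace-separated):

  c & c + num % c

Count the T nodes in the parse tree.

3

[E [T [F [P [A c]]]] & [E [T [F [F [P [A c]]] + [P [A num]]] % [T [F [P [A c]]]]]]]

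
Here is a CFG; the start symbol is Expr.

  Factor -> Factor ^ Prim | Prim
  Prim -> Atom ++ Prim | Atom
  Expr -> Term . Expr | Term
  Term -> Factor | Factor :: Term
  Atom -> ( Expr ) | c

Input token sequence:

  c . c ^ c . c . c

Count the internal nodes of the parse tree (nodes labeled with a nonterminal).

[Expr [Term [Factor [Prim [Atom c]]]] . [Expr [Term [Factor [Factor [Prim [Atom c]]] ^ [Prim [Atom c]]]] . [Expr [Term [Factor [Prim [Atom c]]]] . [Expr [Term [Factor [Prim [Atom c]]]]]]]]

23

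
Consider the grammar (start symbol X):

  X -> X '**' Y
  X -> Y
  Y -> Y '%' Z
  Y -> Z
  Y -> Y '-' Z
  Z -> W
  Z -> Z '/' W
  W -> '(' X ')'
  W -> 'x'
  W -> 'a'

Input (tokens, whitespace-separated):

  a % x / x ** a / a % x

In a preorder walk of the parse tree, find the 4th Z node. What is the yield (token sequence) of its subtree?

a / a

[X [X [Y [Y [Z [W a]]] % [Z [Z [W x]] / [W x]]]] ** [Y [Y [Z [Z [W a]] / [W a]]] % [Z [W x]]]]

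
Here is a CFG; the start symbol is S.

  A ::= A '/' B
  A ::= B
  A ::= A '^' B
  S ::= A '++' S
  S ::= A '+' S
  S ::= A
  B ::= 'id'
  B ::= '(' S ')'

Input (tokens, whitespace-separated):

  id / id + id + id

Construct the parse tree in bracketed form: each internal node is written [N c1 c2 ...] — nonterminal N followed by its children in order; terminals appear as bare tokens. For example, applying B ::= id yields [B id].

S
A + S
A / B + S
B / B + S
id / B + S
id / id + S
id / id + A + S
id / id + B + S
id / id + id + S
id / id + id + A
id / id + id + B
id / id + id + id

[S [A [A [B id]] / [B id]] + [S [A [B id]] + [S [A [B id]]]]]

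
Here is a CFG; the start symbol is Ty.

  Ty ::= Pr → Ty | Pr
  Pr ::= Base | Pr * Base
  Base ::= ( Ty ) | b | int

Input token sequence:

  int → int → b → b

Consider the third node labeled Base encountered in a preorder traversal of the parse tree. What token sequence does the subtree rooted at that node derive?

[Ty [Pr [Base int]] → [Ty [Pr [Base int]] → [Ty [Pr [Base b]] → [Ty [Pr [Base b]]]]]]

b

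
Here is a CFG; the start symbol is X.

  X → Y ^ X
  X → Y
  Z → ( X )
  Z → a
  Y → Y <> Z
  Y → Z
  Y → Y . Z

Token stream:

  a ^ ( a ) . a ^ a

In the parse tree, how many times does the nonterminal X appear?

[X [Y [Z a]] ^ [X [Y [Y [Z ( [X [Y [Z a]]] )]] . [Z a]] ^ [X [Y [Z a]]]]]

4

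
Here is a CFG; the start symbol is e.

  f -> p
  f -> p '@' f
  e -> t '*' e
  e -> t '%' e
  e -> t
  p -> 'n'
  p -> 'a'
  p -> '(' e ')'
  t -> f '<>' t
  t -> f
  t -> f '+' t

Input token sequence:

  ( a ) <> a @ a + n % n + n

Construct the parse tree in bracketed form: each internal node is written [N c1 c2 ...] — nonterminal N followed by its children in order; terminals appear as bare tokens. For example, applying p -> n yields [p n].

[e [t [f [p ( [e [t [f [p a]]]] )]] <> [t [f [p a] @ [f [p a]]] + [t [f [p n]]]]] % [e [t [f [p n]] + [t [f [p n]]]]]]

e
t % e
f <> t % e
p <> t % e
( e ) <> t % e
( t ) <> t % e
( f ) <> t % e
( p ) <> t % e
( a ) <> t % e
( a ) <> f + t % e
( a ) <> p @ f + t % e
( a ) <> a @ f + t % e
( a ) <> a @ p + t % e
( a ) <> a @ a + t % e
( a ) <> a @ a + f % e
( a ) <> a @ a + p % e
( a ) <> a @ a + n % e
( a ) <> a @ a + n % t
( a ) <> a @ a + n % f + t
( a ) <> a @ a + n % p + t
( a ) <> a @ a + n % n + t
( a ) <> a @ a + n % n + f
( a ) <> a @ a + n % n + p
( a ) <> a @ a + n % n + n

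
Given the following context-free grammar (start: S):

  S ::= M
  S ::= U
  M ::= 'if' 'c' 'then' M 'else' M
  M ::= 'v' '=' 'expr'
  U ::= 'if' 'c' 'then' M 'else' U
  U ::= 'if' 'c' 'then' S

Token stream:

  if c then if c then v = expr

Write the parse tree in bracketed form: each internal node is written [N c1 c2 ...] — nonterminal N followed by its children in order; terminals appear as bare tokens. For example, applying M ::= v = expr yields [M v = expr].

[S [U if c then [S [U if c then [S [M v = expr]]]]]]

S
U
if c then S
if c then U
if c then if c then S
if c then if c then M
if c then if c then v = expr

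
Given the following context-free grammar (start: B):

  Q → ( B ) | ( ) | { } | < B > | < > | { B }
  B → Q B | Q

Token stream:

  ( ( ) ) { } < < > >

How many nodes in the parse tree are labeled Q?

[B [Q ( [B [Q ( )]] )] [B [Q { }] [B [Q < [B [Q < >]] >]]]]

5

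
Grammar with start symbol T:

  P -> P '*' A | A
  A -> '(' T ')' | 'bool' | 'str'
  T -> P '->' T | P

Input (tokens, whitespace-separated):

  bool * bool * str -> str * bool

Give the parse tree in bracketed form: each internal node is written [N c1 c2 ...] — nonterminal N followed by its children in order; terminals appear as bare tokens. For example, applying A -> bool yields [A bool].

T
P -> T
P * A -> T
P * A * A -> T
A * A * A -> T
bool * A * A -> T
bool * bool * A -> T
bool * bool * str -> T
bool * bool * str -> P
bool * bool * str -> P * A
bool * bool * str -> A * A
bool * bool * str -> str * A
bool * bool * str -> str * bool

[T [P [P [P [A bool]] * [A bool]] * [A str]] -> [T [P [P [A str]] * [A bool]]]]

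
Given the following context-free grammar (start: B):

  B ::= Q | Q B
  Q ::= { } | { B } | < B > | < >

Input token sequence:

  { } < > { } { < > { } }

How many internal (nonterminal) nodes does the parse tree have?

[B [Q { }] [B [Q < >] [B [Q { }] [B [Q { [B [Q < >] [B [Q { }]]] }]]]]]

12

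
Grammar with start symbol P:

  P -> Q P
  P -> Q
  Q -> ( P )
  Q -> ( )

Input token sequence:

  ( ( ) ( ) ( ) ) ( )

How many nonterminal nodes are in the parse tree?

10

[P [Q ( [P [Q ( )] [P [Q ( )] [P [Q ( )]]]] )] [P [Q ( )]]]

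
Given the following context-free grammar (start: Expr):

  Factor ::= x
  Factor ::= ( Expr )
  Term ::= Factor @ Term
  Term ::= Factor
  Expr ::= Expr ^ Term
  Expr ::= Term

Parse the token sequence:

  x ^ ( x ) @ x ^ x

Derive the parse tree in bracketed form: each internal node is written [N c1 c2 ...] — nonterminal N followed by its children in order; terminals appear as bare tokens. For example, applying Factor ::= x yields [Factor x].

[Expr [Expr [Expr [Term [Factor x]]] ^ [Term [Factor ( [Expr [Term [Factor x]]] )] @ [Term [Factor x]]]] ^ [Term [Factor x]]]

Expr
Expr ^ Term
Expr ^ Term ^ Term
Term ^ Term ^ Term
Factor ^ Term ^ Term
x ^ Term ^ Term
x ^ Factor @ Term ^ Term
x ^ ( Expr ) @ Term ^ Term
x ^ ( Term ) @ Term ^ Term
x ^ ( Factor ) @ Term ^ Term
x ^ ( x ) @ Term ^ Term
x ^ ( x ) @ Factor ^ Term
x ^ ( x ) @ x ^ Term
x ^ ( x ) @ x ^ Factor
x ^ ( x ) @ x ^ x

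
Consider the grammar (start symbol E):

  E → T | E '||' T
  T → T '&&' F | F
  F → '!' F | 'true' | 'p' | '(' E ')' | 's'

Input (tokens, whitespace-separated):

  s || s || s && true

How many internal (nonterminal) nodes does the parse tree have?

[E [E [E [T [F s]]] || [T [F s]]] || [T [T [F s]] && [F true]]]

11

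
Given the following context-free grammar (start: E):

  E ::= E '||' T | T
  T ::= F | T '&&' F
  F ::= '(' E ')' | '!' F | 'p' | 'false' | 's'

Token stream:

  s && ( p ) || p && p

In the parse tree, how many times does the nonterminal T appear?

5

[E [E [T [T [F s]] && [F ( [E [T [F p]]] )]]] || [T [T [F p]] && [F p]]]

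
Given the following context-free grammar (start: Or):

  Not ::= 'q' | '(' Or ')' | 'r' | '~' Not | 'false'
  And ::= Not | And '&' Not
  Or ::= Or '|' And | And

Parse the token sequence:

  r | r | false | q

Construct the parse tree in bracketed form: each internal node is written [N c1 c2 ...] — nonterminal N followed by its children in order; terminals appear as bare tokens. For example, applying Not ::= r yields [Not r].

Or
Or | And
Or | And | And
Or | And | And | And
And | And | And | And
Not | And | And | And
r | And | And | And
r | Not | And | And
r | r | And | And
r | r | Not | And
r | r | false | And
r | r | false | Not
r | r | false | q

[Or [Or [Or [Or [And [Not r]]] | [And [Not r]]] | [And [Not false]]] | [And [Not q]]]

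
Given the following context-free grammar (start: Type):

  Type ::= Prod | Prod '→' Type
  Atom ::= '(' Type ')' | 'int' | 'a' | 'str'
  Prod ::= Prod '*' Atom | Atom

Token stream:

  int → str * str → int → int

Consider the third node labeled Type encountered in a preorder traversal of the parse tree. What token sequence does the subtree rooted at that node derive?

[Type [Prod [Atom int]] → [Type [Prod [Prod [Atom str]] * [Atom str]] → [Type [Prod [Atom int]] → [Type [Prod [Atom int]]]]]]

int → int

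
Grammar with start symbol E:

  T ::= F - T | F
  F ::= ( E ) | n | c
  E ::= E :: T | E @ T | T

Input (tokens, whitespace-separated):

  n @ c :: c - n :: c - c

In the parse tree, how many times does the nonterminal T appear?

6

[E [E [E [E [T [F n]]] @ [T [F c]]] :: [T [F c] - [T [F n]]]] :: [T [F c] - [T [F c]]]]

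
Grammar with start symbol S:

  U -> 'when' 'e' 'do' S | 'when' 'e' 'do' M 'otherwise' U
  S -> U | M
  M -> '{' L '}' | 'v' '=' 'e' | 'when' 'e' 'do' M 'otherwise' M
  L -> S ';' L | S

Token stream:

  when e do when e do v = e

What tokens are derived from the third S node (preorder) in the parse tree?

v = e

[S [U when e do [S [U when e do [S [M v = e]]]]]]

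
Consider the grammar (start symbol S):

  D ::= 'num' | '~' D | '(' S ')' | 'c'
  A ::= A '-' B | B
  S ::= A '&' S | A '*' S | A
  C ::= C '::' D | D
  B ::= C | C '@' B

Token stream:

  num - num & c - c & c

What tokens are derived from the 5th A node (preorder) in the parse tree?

[S [A [A [B [C [D num]]]] - [B [C [D num]]]] & [S [A [A [B [C [D c]]]] - [B [C [D c]]]] & [S [A [B [C [D c]]]]]]]

c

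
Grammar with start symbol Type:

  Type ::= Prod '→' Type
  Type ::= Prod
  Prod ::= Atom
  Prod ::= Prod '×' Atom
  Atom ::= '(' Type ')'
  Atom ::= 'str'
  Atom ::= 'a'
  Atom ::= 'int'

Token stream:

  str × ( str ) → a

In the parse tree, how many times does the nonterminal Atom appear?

[Type [Prod [Prod [Atom str]] × [Atom ( [Type [Prod [Atom str]]] )]] → [Type [Prod [Atom a]]]]

4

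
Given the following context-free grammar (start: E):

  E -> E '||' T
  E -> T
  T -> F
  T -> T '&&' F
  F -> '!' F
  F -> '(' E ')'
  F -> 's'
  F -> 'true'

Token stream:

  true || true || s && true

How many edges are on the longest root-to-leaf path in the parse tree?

5

[E [E [E [T [F true]]] || [T [F true]]] || [T [T [F s]] && [F true]]]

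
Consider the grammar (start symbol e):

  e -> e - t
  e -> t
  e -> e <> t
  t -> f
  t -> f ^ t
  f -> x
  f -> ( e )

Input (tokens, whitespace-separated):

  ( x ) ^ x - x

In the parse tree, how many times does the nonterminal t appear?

4

[e [e [t [f ( [e [t [f x]]] )] ^ [t [f x]]]] - [t [f x]]]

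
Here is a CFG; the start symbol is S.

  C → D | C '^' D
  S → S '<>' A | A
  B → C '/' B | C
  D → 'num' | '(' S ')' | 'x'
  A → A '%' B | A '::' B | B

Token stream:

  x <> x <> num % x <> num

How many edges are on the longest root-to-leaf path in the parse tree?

8

[S [S [S [S [A [B [C [D x]]]]] <> [A [B [C [D x]]]]] <> [A [A [B [C [D num]]]] % [B [C [D x]]]]] <> [A [B [C [D num]]]]]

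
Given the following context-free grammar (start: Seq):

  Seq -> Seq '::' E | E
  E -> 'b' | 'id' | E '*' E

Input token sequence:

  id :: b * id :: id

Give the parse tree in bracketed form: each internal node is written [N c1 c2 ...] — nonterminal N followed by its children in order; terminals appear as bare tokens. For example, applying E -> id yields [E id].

Seq
Seq :: E
Seq :: E :: E
E :: E :: E
id :: E :: E
id :: E * E :: E
id :: b * E :: E
id :: b * id :: E
id :: b * id :: id

[Seq [Seq [Seq [E id]] :: [E [E b] * [E id]]] :: [E id]]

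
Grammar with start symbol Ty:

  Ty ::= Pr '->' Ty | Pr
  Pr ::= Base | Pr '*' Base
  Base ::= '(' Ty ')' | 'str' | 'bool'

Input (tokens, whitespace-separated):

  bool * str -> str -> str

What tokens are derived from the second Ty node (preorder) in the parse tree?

[Ty [Pr [Pr [Base bool]] * [Base str]] -> [Ty [Pr [Base str]] -> [Ty [Pr [Base str]]]]]

str -> str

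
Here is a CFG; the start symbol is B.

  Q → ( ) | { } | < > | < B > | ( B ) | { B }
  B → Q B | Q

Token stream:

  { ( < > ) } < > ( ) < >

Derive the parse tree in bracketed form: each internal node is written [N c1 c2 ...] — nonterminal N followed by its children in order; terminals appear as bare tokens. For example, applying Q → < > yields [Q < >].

[B [Q { [B [Q ( [B [Q < >]] )]] }] [B [Q < >] [B [Q ( )] [B [Q < >]]]]]

B
Q B
{ B } B
{ Q } B
{ ( B ) } B
{ ( Q ) } B
{ ( < > ) } B
{ ( < > ) } Q B
{ ( < > ) } < > B
{ ( < > ) } < > Q B
{ ( < > ) } < > ( ) B
{ ( < > ) } < > ( ) Q
{ ( < > ) } < > ( ) < >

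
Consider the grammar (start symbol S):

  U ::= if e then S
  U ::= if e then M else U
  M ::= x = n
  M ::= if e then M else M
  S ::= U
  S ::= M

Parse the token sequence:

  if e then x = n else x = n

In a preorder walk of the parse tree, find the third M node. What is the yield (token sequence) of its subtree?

[S [M if e then [M x = n] else [M x = n]]]

x = n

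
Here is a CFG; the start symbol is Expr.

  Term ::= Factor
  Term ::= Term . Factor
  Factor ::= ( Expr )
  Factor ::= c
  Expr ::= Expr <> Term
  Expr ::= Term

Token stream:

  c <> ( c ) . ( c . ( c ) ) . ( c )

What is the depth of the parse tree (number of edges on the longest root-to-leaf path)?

10

[Expr [Expr [Term [Factor c]]] <> [Term [Term [Term [Factor ( [Expr [Term [Factor c]]] )]] . [Factor ( [Expr [Term [Term [Factor c]] . [Factor ( [Expr [Term [Factor c]]] )]]] )]] . [Factor ( [Expr [Term [Factor c]]] )]]]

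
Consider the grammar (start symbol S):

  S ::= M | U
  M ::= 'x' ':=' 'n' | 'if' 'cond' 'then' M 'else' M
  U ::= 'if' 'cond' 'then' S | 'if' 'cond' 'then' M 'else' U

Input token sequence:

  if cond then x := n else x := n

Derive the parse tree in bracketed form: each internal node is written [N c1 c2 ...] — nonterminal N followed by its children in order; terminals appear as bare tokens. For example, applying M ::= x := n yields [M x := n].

[S [M if cond then [M x := n] else [M x := n]]]

S
M
if cond then M else M
if cond then x := n else M
if cond then x := n else x := n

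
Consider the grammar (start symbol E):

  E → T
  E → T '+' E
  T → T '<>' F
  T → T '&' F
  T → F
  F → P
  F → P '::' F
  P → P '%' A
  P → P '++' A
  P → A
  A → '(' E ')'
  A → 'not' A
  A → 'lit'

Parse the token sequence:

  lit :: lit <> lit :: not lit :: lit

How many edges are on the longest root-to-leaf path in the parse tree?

[E [T [T [F [P [A lit]] :: [F [P [A lit]]]]] <> [F [P [A lit]] :: [F [P [A not [A lit]]] :: [F [P [A lit]]]]]]]

7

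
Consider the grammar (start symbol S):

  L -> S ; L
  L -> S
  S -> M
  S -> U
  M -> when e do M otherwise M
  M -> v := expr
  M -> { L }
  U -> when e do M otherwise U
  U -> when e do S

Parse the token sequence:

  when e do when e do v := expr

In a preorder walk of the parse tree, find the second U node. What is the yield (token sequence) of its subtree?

[S [U when e do [S [U when e do [S [M v := expr]]]]]]

when e do v := expr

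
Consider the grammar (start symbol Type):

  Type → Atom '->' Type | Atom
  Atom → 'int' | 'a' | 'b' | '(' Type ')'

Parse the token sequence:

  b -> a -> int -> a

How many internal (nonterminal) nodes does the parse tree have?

8

[Type [Atom b] -> [Type [Atom a] -> [Type [Atom int] -> [Type [Atom a]]]]]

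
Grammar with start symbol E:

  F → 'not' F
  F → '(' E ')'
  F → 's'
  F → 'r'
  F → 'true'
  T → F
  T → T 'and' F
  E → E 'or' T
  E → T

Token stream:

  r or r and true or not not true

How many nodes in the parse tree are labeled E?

3

[E [E [E [T [F r]]] or [T [T [F r]] and [F true]]] or [T [F not [F not [F true]]]]]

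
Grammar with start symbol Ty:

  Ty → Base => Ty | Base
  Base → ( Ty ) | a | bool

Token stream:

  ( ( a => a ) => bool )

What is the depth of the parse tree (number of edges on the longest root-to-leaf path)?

[Ty [Base ( [Ty [Base ( [Ty [Base a] => [Ty [Base a]]] )] => [Ty [Base bool]]] )]]

7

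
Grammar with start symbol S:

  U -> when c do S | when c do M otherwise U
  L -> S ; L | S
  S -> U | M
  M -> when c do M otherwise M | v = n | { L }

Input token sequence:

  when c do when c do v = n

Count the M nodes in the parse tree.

1

[S [U when c do [S [U when c do [S [M v = n]]]]]]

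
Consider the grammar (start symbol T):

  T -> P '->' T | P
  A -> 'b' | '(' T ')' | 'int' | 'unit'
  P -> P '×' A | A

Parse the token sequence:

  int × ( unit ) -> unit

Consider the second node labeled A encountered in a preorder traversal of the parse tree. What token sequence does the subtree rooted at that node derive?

( unit )

[T [P [P [A int]] × [A ( [T [P [A unit]]] )]] -> [T [P [A unit]]]]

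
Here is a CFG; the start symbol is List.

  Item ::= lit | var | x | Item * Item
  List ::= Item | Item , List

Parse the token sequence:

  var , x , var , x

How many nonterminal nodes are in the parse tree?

[List [Item var] , [List [Item x] , [List [Item var] , [List [Item x]]]]]

8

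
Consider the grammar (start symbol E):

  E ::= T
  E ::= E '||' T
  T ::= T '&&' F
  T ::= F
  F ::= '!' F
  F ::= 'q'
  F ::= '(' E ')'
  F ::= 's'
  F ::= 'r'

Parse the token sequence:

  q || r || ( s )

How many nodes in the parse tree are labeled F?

[E [E [E [T [F q]]] || [T [F r]]] || [T [F ( [E [T [F s]]] )]]]

4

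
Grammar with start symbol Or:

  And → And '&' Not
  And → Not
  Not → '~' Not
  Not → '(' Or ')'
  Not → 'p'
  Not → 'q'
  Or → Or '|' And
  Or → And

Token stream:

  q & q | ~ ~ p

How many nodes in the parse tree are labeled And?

3

[Or [Or [And [And [Not q]] & [Not q]]] | [And [Not ~ [Not ~ [Not p]]]]]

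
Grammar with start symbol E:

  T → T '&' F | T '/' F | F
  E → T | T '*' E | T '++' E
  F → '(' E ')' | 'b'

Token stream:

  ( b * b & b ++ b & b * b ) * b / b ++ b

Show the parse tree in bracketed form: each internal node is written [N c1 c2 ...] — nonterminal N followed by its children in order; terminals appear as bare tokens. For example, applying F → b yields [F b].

[E [T [F ( [E [T [F b]] * [E [T [T [F b]] & [F b]] ++ [E [T [T [F b]] & [F b]] * [E [T [F b]]]]]] )]] * [E [T [T [F b]] / [F b]] ++ [E [T [F b]]]]]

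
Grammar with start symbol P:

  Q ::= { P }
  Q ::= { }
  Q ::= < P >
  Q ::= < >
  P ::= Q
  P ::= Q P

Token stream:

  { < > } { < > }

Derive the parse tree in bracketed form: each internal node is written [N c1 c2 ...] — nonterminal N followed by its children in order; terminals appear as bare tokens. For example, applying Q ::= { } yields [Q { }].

P
Q P
{ P } P
{ Q } P
{ < > } P
{ < > } Q
{ < > } { P }
{ < > } { Q }
{ < > } { < > }

[P [Q { [P [Q < >]] }] [P [Q { [P [Q < >]] }]]]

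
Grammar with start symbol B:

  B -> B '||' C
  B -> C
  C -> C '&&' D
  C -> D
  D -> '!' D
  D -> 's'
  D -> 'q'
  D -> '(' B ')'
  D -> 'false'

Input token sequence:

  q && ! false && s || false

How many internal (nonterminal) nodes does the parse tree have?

[B [B [C [C [C [D q]] && [D ! [D false]]] && [D s]]] || [C [D false]]]

11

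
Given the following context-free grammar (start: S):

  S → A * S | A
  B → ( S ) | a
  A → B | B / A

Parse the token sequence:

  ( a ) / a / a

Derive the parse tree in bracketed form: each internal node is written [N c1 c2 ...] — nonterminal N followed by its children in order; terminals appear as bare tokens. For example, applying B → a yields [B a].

S
A
B / A
( S ) / A
( A ) / A
( B ) / A
( a ) / A
( a ) / B / A
( a ) / a / A
( a ) / a / B
( a ) / a / a

[S [A [B ( [S [A [B a]]] )] / [A [B a] / [A [B a]]]]]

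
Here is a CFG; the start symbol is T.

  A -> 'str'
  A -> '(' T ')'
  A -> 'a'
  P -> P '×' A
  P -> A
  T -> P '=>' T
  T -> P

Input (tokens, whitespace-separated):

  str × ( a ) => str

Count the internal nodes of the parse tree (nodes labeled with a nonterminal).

[T [P [P [A str]] × [A ( [T [P [A a]]] )]] => [T [P [A str]]]]

11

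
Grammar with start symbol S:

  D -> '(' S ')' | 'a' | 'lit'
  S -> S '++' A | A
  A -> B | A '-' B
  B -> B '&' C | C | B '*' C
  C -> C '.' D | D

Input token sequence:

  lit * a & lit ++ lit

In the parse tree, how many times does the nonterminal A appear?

[S [S [A [B [B [B [C [D lit]]] * [C [D a]]] & [C [D lit]]]]] ++ [A [B [C [D lit]]]]]

2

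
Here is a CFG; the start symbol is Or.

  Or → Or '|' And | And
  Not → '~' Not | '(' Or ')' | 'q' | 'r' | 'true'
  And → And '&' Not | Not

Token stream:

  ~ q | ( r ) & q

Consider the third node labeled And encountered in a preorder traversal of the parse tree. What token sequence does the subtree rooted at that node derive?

[Or [Or [And [Not ~ [Not q]]]] | [And [And [Not ( [Or [And [Not r]]] )]] & [Not q]]]

( r )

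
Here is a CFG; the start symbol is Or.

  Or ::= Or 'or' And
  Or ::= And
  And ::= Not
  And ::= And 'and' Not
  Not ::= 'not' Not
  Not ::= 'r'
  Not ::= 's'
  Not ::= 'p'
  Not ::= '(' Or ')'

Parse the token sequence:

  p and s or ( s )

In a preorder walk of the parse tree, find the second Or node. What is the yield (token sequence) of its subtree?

[Or [Or [And [And [Not p]] and [Not s]]] or [And [Not ( [Or [And [Not s]]] )]]]

p and s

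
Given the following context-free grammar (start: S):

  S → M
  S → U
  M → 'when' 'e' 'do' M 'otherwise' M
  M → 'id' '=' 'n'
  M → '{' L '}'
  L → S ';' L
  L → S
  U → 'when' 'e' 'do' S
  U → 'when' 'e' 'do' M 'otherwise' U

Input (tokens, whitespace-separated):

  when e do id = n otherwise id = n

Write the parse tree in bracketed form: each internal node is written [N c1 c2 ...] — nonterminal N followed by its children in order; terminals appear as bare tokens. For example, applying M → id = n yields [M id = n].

[S [M when e do [M id = n] otherwise [M id = n]]]

S
M
when e do M otherwise M
when e do id = n otherwise M
when e do id = n otherwise id = n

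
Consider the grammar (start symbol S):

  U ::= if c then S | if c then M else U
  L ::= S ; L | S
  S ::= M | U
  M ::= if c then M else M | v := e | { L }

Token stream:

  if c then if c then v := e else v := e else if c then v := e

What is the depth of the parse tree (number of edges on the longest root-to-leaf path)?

5

[S [U if c then [M if c then [M v := e] else [M v := e]] else [U if c then [S [M v := e]]]]]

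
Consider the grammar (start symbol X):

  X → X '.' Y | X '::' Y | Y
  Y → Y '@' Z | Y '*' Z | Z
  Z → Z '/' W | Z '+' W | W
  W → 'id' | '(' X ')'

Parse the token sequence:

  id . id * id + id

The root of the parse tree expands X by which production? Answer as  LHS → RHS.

[X [X [Y [Z [W id]]]] . [Y [Y [Z [W id]]] * [Z [Z [W id]] + [W id]]]]

X → X '.' Y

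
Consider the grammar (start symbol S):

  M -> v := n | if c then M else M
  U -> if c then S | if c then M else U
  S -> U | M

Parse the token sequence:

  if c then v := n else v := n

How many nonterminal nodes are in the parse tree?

4

[S [M if c then [M v := n] else [M v := n]]]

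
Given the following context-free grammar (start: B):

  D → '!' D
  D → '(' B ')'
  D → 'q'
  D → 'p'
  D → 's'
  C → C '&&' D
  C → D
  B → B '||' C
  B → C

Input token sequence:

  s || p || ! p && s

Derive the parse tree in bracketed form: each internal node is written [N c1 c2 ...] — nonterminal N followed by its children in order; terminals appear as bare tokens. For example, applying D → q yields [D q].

B
B || C
B || C || C
C || C || C
D || C || C
s || C || C
s || D || C
s || p || C
s || p || C && D
s || p || D && D
s || p || ! D && D
s || p || ! p && D
s || p || ! p && s

[B [B [B [C [D s]]] || [C [D p]]] || [C [C [D ! [D p]]] && [D s]]]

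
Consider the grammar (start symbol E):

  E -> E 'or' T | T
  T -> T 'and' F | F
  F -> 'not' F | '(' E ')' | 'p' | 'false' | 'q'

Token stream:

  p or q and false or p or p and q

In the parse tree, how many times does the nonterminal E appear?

[E [E [E [E [T [F p]]] or [T [T [F q]] and [F false]]] or [T [F p]]] or [T [T [F p]] and [F q]]]

4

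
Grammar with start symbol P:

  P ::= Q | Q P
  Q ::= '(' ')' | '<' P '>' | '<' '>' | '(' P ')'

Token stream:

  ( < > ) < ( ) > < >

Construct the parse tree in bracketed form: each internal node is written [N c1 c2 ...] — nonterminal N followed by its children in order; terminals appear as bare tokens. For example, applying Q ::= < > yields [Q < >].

P
Q P
( P ) P
( Q ) P
( < > ) P
( < > ) Q P
( < > ) < P > P
( < > ) < Q > P
( < > ) < ( ) > P
( < > ) < ( ) > Q
( < > ) < ( ) > < >

[P [Q ( [P [Q < >]] )] [P [Q < [P [Q ( )]] >] [P [Q < >]]]]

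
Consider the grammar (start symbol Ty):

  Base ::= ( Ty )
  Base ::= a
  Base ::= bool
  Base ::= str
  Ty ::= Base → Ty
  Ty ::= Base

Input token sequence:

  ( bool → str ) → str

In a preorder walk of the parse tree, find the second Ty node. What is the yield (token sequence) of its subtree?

[Ty [Base ( [Ty [Base bool] → [Ty [Base str]]] )] → [Ty [Base str]]]

bool → str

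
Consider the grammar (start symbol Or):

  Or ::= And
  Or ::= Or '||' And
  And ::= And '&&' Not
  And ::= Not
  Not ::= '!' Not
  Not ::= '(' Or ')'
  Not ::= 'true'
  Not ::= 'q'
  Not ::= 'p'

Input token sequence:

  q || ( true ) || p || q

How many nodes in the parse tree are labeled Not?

[Or [Or [Or [Or [And [Not q]]] || [And [Not ( [Or [And [Not true]]] )]]] || [And [Not p]]] || [And [Not q]]]

5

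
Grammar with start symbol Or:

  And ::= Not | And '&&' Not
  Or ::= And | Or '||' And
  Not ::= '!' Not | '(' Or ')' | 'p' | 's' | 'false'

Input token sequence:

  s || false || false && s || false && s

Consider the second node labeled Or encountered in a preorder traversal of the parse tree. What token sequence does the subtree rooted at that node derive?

s || false || false && s

[Or [Or [Or [Or [And [Not s]]] || [And [Not false]]] || [And [And [Not false]] && [Not s]]] || [And [And [Not false]] && [Not s]]]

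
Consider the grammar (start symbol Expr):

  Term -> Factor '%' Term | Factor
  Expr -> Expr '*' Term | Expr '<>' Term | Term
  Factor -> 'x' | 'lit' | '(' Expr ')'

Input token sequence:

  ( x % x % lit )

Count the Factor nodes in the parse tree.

[Expr [Term [Factor ( [Expr [Term [Factor x] % [Term [Factor x] % [Term [Factor lit]]]]] )]]]

4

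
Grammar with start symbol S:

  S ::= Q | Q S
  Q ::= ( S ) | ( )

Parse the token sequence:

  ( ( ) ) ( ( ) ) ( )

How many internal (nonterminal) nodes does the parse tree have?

10

[S [Q ( [S [Q ( )]] )] [S [Q ( [S [Q ( )]] )] [S [Q ( )]]]]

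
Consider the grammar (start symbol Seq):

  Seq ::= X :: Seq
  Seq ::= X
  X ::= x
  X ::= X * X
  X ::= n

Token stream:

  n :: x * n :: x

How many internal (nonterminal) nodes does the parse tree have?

8

[Seq [X n] :: [Seq [X [X x] * [X n]] :: [Seq [X x]]]]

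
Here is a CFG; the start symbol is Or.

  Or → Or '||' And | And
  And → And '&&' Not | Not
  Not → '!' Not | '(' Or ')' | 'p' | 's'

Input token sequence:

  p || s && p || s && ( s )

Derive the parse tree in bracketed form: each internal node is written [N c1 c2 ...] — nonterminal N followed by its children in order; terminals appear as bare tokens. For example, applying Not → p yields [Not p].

[Or [Or [Or [And [Not p]]] || [And [And [Not s]] && [Not p]]] || [And [And [Not s]] && [Not ( [Or [And [Not s]]] )]]]

Or
Or || And
Or || And || And
And || And || And
Not || And || And
p || And || And
p || And && Not || And
p || Not && Not || And
p || s && Not || And
p || s && p || And
p || s && p || And && Not
p || s && p || Not && Not
p || s && p || s && Not
p || s && p || s && ( Or )
p || s && p || s && ( And )
p || s && p || s && ( Not )
p || s && p || s && ( s )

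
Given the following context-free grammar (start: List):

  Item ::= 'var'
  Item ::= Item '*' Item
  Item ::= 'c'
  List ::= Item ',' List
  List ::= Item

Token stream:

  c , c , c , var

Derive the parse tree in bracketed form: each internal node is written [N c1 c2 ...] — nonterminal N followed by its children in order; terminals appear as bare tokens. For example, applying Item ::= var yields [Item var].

[List [Item c] , [List [Item c] , [List [Item c] , [List [Item var]]]]]

List
Item , List
c , List
c , Item , List
c , c , List
c , c , Item , List
c , c , c , List
c , c , c , Item
c , c , c , var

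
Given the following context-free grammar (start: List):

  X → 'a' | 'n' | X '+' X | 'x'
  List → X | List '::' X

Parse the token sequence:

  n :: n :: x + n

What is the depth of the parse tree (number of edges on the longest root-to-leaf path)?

4

[List [List [List [X n]] :: [X n]] :: [X [X x] + [X n]]]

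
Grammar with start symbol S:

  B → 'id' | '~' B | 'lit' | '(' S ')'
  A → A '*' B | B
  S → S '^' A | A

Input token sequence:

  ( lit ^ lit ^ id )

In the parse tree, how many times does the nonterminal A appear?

4

[S [A [B ( [S [S [S [A [B lit]]] ^ [A [B lit]]] ^ [A [B id]]] )]]]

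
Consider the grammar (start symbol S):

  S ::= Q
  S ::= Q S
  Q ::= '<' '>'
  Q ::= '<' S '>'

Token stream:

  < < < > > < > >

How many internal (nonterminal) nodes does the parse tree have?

8

[S [Q < [S [Q < [S [Q < >]] >] [S [Q < >]]] >]]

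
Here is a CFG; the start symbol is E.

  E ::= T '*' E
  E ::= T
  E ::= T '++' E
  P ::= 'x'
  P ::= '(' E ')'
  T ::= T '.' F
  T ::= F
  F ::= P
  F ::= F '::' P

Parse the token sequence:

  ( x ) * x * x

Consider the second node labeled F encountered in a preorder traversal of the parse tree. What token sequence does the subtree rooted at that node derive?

[E [T [F [P ( [E [T [F [P x]]]] )]]] * [E [T [F [P x]]] * [E [T [F [P x]]]]]]

x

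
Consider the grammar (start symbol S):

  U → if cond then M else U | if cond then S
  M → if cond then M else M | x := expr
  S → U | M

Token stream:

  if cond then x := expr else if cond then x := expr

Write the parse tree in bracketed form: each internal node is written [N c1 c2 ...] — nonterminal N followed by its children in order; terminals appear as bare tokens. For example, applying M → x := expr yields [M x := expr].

[S [U if cond then [M x := expr] else [U if cond then [S [M x := expr]]]]]

S
U
if cond then M else U
if cond then x := expr else U
if cond then x := expr else if cond then S
if cond then x := expr else if cond then M
if cond then x := expr else if cond then x := expr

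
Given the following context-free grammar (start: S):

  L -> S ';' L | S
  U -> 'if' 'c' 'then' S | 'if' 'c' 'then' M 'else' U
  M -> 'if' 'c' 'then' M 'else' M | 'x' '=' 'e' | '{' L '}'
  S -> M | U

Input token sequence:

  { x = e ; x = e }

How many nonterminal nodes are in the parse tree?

[S [M { [L [S [M x = e]] ; [L [S [M x = e]]]] }]]

8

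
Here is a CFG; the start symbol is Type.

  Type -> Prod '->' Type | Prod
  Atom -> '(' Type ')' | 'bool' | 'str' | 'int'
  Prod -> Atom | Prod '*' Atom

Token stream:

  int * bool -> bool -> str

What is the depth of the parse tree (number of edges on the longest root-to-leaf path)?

5

[Type [Prod [Prod [Atom int]] * [Atom bool]] -> [Type [Prod [Atom bool]] -> [Type [Prod [Atom str]]]]]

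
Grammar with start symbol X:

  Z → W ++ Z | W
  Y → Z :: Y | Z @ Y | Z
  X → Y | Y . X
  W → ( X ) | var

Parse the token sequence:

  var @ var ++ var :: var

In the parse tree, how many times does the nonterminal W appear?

[X [Y [Z [W var]] @ [Y [Z [W var] ++ [Z [W var]]] :: [Y [Z [W var]]]]]]

4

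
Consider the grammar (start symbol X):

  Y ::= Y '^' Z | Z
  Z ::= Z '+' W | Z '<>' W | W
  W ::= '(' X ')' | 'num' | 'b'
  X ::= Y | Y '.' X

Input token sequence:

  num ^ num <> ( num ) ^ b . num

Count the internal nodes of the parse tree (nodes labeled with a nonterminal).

[X [Y [Y [Y [Z [W num]]] ^ [Z [Z [W num]] <> [W ( [X [Y [Z [W num]]]] )]]] ^ [Z [W b]]] . [X [Y [Z [W num]]]]]

20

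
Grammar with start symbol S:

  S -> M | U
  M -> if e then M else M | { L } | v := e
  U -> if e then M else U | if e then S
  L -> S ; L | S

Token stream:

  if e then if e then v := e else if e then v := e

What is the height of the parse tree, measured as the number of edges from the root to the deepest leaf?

[S [U if e then [S [U if e then [M v := e] else [U if e then [S [M v := e]]]]]]]

7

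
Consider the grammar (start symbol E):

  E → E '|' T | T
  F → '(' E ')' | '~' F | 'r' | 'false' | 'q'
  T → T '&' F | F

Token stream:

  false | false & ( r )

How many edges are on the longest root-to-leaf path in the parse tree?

[E [E [T [F false]]] | [T [T [F false]] & [F ( [E [T [F r]]] )]]]

6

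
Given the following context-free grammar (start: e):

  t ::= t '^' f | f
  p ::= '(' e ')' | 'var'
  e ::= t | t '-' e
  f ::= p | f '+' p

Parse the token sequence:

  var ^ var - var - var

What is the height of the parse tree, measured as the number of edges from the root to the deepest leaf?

[e [t [t [f [p var]]] ^ [f [p var]]] - [e [t [f [p var]]] - [e [t [f [p var]]]]]]

6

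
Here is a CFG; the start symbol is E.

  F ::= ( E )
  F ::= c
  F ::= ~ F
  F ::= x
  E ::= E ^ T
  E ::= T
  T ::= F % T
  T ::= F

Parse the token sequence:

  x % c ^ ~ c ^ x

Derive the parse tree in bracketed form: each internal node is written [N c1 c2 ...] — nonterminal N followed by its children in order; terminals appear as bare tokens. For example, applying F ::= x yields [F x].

[E [E [E [T [F x] % [T [F c]]]] ^ [T [F ~ [F c]]]] ^ [T [F x]]]

E
E ^ T
E ^ T ^ T
T ^ T ^ T
F % T ^ T ^ T
x % T ^ T ^ T
x % F ^ T ^ T
x % c ^ T ^ T
x % c ^ F ^ T
x % c ^ ~ F ^ T
x % c ^ ~ c ^ T
x % c ^ ~ c ^ F
x % c ^ ~ c ^ x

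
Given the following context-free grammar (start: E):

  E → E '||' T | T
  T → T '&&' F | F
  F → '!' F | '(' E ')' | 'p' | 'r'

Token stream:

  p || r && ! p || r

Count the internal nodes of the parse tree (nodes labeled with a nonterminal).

[E [E [E [T [F p]]] || [T [T [F r]] && [F ! [F p]]]] || [T [F r]]]

12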